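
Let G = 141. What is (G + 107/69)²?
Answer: 96746896/4761 ≈ 20321.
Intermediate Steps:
(G + 107/69)² = (141 + 107/69)² = (9836/69)² = 96746896/4761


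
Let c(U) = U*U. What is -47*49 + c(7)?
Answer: -2254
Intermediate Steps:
c(U) = U²
-47*49 + c(7) = -47*49 + 7² = -2303 + 49 = -2254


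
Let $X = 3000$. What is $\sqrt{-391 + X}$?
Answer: $\sqrt{2609} \approx 51.078$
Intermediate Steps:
$\sqrt{-391 + X} = \sqrt{-391 + 3000} = \sqrt{2609}$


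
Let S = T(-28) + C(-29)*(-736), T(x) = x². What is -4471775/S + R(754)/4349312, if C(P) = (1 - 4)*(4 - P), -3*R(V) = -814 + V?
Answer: -303892862435/5004970784 ≈ -60.718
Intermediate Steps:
R(V) = 814/3 - V/3 (R(V) = -(-814 + V)/3 = 814/3 - V/3)
C(P) = -12 + 3*P (C(P) = -3*(4 - P) = -12 + 3*P)
S = 73648 (S = (-28)² + (-12 + 3*(-29))*(-736) = 784 + (-12 - 87)*(-736) = 784 - 99*(-736) = 784 + 72864 = 73648)
-4471775/S + R(754)/4349312 = -4471775/73648 + (814/3 - ⅓*754)/4349312 = -4471775*1/73648 + (814/3 - 754/3)*(1/4349312) = -4471775/73648 + 20*(1/4349312) = -4471775/73648 + 5/1087328 = -303892862435/5004970784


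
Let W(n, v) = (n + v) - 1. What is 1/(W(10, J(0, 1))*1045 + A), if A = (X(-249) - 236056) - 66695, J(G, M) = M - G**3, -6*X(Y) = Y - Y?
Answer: -1/292301 ≈ -3.4211e-6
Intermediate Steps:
X(Y) = 0 (X(Y) = -(Y - Y)/6 = -1/6*0 = 0)
W(n, v) = -1 + n + v
A = -302751 (A = (0 - 236056) - 66695 = -236056 - 66695 = -302751)
1/(W(10, J(0, 1))*1045 + A) = 1/((-1 + 10 + (1 - 1*0**3))*1045 - 302751) = 1/((-1 + 10 + (1 - 1*0))*1045 - 302751) = 1/((-1 + 10 + (1 + 0))*1045 - 302751) = 1/((-1 + 10 + 1)*1045 - 302751) = 1/(10*1045 - 302751) = 1/(10450 - 302751) = 1/(-292301) = -1/292301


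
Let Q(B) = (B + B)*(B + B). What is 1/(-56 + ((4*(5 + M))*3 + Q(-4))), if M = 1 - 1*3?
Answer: 1/44 ≈ 0.022727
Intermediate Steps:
Q(B) = 4*B**2 (Q(B) = (2*B)*(2*B) = 4*B**2)
M = -2 (M = 1 - 3 = -2)
1/(-56 + ((4*(5 + M))*3 + Q(-4))) = 1/(-56 + ((4*(5 - 2))*3 + 4*(-4)**2)) = 1/(-56 + ((4*3)*3 + 4*16)) = 1/(-56 + (12*3 + 64)) = 1/(-56 + (36 + 64)) = 1/(-56 + 100) = 1/44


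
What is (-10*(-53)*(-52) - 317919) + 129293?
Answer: -216186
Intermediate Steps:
(-10*(-53)*(-52) - 317919) + 129293 = (530*(-52) - 317919) + 129293 = (-27560 - 317919) + 129293 = -345479 + 129293 = -216186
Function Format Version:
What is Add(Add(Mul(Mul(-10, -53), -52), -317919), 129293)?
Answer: -216186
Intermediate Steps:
Add(Add(Mul(Mul(-10, -53), -52), -317919), 129293) = Add(Add(Mul(530, -52), -317919), 129293) = Add(Add(-27560, -317919), 129293) = Add(-345479, 129293) = -216186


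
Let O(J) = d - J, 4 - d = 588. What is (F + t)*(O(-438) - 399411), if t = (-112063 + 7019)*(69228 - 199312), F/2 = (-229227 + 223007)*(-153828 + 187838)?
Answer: -5290717751931872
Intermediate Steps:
d = -584 (d = 4 - 1*588 = 4 - 588 = -584)
F = -423084400 (F = 2*((-229227 + 223007)*(-153828 + 187838)) = 2*(-6220*34010) = 2*(-211542200) = -423084400)
O(J) = -584 - J
t = 13664543696 (t = -105044*(-130084) = 13664543696)
(F + t)*(O(-438) - 399411) = (-423084400 + 13664543696)*((-584 - 1*(-438)) - 399411) = 13241459296*((-584 + 438) - 399411) = 13241459296*(-146 - 399411) = 13241459296*(-399557) = -5290717751931872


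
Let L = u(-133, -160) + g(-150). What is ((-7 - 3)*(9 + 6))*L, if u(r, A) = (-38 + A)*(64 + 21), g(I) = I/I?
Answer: 2524350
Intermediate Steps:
g(I) = 1
u(r, A) = -3230 + 85*A (u(r, A) = (-38 + A)*85 = -3230 + 85*A)
L = -16829 (L = (-3230 + 85*(-160)) + 1 = (-3230 - 13600) + 1 = -16830 + 1 = -16829)
((-7 - 3)*(9 + 6))*L = ((-7 - 3)*(9 + 6))*(-16829) = -10*15*(-16829) = -150*(-16829) = 2524350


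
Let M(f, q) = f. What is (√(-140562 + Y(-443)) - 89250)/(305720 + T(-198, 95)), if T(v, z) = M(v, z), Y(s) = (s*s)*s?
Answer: -6375/21823 + I*√87078869/305522 ≈ -0.29212 + 0.030543*I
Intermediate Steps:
Y(s) = s³ (Y(s) = s²*s = s³)
T(v, z) = v
(√(-140562 + Y(-443)) - 89250)/(305720 + T(-198, 95)) = (√(-140562 + (-443)³) - 89250)/(305720 - 198) = (√(-140562 - 86938307) - 89250)/305522 = (√(-87078869) - 89250)*(1/305522) = (I*√87078869 - 89250)*(1/305522) = (-89250 + I*√87078869)*(1/305522) = -6375/21823 + I*√87078869/305522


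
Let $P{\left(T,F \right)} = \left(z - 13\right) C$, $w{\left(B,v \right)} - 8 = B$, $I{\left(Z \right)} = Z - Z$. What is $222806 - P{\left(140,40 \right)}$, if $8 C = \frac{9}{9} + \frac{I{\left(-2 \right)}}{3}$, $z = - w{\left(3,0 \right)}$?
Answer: $222809$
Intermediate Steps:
$I{\left(Z \right)} = 0$
$w{\left(B,v \right)} = 8 + B$
$z = -11$ ($z = - (8 + 3) = \left(-1\right) 11 = -11$)
$C = \frac{1}{8}$ ($C = \frac{\frac{9}{9} + \frac{0}{3}}{8} = \frac{9 \cdot \frac{1}{9} + 0 \cdot \frac{1}{3}}{8} = \frac{1 + 0}{8} = \frac{1}{8} \cdot 1 = \frac{1}{8} \approx 0.125$)
$P{\left(T,F \right)} = -3$ ($P{\left(T,F \right)} = \left(-11 - 13\right) \frac{1}{8} = \left(-24\right) \frac{1}{8} = -3$)
$222806 - P{\left(140,40 \right)} = 222806 - -3 = 222806 + 3 = 222809$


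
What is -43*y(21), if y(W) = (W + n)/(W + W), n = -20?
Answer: -43/42 ≈ -1.0238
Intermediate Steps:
y(W) = (-20 + W)/(2*W) (y(W) = (W - 20)/(W + W) = (-20 + W)/((2*W)) = (-20 + W)*(1/(2*W)) = (-20 + W)/(2*W))
-43*y(21) = -43*(-20 + 21)/(2*21) = -43/(2*21) = -43*1/42 = -43/42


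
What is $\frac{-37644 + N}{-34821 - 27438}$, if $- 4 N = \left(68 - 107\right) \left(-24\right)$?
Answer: $\frac{12626}{20753} \approx 0.60839$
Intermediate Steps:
$N = -234$ ($N = - \frac{\left(68 - 107\right) \left(-24\right)}{4} = - \frac{\left(-39\right) \left(-24\right)}{4} = \left(- \frac{1}{4}\right) 936 = -234$)
$\frac{-37644 + N}{-34821 - 27438} = \frac{-37644 - 234}{-34821 - 27438} = - \frac{37878}{-62259} = \left(-37878\right) \left(- \frac{1}{62259}\right) = \frac{12626}{20753}$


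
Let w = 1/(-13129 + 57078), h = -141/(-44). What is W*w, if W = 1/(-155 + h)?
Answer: -44/293535371 ≈ -1.4990e-7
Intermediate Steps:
h = 141/44 (h = -141*(-1/44) = 141/44 ≈ 3.2045)
w = 1/43949 ≈ 2.2754e-5
W = -44/6679 (W = 1/(-155 + 141/44) = 1/(-6679/44) = -44/6679 ≈ -0.0065878)
W*w = -44/6679*1/43949 = -44/293535371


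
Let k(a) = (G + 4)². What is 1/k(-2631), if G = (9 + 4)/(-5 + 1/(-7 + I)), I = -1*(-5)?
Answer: 121/324 ≈ 0.37346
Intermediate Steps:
I = 5
G = -26/11 (G = (9 + 4)/(-5 + 1/(-7 + 5)) = 13/(-5 + 1/(-2)) = 13/(-5 - ½) = 13/(-11/2) = 13*(-2/11) = -26/11 ≈ -2.3636)
k(a) = 324/121 (k(a) = (-26/11 + 4)² = (18/11)² = 324/121)
1/k(-2631) = 1/(324/121) = 121/324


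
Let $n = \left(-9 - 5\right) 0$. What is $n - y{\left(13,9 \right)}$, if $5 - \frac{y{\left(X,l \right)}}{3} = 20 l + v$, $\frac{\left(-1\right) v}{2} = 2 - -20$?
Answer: $393$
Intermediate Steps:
$v = -44$ ($v = - 2 \left(2 - -20\right) = - 2 \left(2 + 20\right) = \left(-2\right) 22 = -44$)
$n = 0$ ($n = \left(-14\right) 0 = 0$)
$y{\left(X,l \right)} = 147 - 60 l$ ($y{\left(X,l \right)} = 15 - 3 \left(20 l - 44\right) = 15 - 3 \left(-44 + 20 l\right) = 15 - \left(-132 + 60 l\right) = 147 - 60 l$)
$n - y{\left(13,9 \right)} = 0 - \left(147 - 540\right) = 0 - -393 = 0 + 393 = 393$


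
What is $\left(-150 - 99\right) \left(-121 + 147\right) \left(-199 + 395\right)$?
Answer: $-1268904$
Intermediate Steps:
$\left(-150 - 99\right) \left(-121 + 147\right) \left(-199 + 395\right) = \left(-249\right) 26 \cdot 196 = \left(-6474\right) 196 = -1268904$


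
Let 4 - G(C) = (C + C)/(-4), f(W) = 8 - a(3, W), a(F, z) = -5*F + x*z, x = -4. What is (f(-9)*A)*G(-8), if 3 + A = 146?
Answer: 0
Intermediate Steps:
A = 143 (A = -3 + 146 = 143)
a(F, z) = -5*F - 4*z
f(W) = 23 + 4*W (f(W) = 8 - (-5*3 - 4*W) = 8 - (-15 - 4*W) = 8 + (15 + 4*W) = 23 + 4*W)
G(C) = 4 + C/2 (G(C) = 4 - (C + C)/(-4) = 4 - 2*C*(-1)/4 = 4 - (-1)*C/2 = 4 + C/2)
(f(-9)*A)*G(-8) = ((23 + 4*(-9))*143)*(4 + (1/2)*(-8)) = ((23 - 36)*143)*(4 - 4) = -13*143*0 = -1859*0 = 0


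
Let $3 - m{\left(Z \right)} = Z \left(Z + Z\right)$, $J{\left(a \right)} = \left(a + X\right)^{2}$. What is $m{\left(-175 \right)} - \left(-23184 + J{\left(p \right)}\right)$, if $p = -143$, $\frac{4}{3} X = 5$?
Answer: $- \frac{919257}{16} \approx -57454.0$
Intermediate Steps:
$X = \frac{15}{4}$ ($X = \frac{3}{4} \cdot 5 = \frac{15}{4} \approx 3.75$)
$J{\left(a \right)} = \left(\frac{15}{4} + a\right)^{2}$ ($J{\left(a \right)} = \left(a + \frac{15}{4}\right)^{2} = \left(\frac{15}{4} + a\right)^{2}$)
$m{\left(Z \right)} = 3 - 2 Z^{2}$ ($m{\left(Z \right)} = 3 - Z \left(Z + Z\right) = 3 - Z 2 Z = 3 - 2 Z^{2}$)
$m{\left(-175 \right)} - \left(-23184 + J{\left(p \right)}\right) = \left(3 - 2 \left(-175\right)^{2}\right) - \left(-23184 + \frac{\left(15 + 4 \left(-143\right)\right)^{2}}{16}\right) = \left(3 - 61250\right) - \left(-23184 + \frac{\left(15 - 572\right)^{2}}{16}\right) = \left(3 - 61250\right) - \left(-23184 + \frac{\left(-557\right)^{2}}{16}\right) = -61247 - \left(-23184 + \frac{1}{16} \cdot 310249\right) = -61247 - \left(-23184 + \frac{310249}{16}\right) = -61247 - - \frac{60695}{16} = -61247 + \frac{60695}{16} = - \frac{919257}{16}$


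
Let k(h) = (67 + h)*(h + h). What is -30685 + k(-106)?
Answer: -22417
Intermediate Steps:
k(h) = 2*h*(67 + h) (k(h) = (67 + h)*(2*h) = 2*h*(67 + h))
-30685 + k(-106) = -30685 + 2*(-106)*(67 - 106) = -30685 + 2*(-106)*(-39) = -30685 + 8268 = -22417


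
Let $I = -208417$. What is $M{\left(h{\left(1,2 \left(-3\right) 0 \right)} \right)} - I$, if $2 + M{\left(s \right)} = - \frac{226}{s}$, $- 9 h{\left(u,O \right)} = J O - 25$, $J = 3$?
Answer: $\frac{5208341}{25} \approx 2.0833 \cdot 10^{5}$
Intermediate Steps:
$h{\left(u,O \right)} = \frac{25}{9} - \frac{O}{3}$ ($h{\left(u,O \right)} = - \frac{3 O - 25}{9} = - \frac{-25 + 3 O}{9} = \frac{25}{9} - \frac{O}{3}$)
$M{\left(s \right)} = -2 - \frac{226}{s}$
$M{\left(h{\left(1,2 \left(-3\right) 0 \right)} \right)} - I = \left(-2 - \frac{226}{\frac{25}{9} - \frac{2 \left(-3\right) 0}{3}}\right) - -208417 = \left(-2 - \frac{226}{\frac{25}{9} - \frac{\left(-6\right) 0}{3}}\right) + 208417 = \left(-2 - \frac{226}{\frac{25}{9} - 0}\right) + 208417 = \left(-2 - \frac{226}{\frac{25}{9} + 0}\right) + 208417 = \left(-2 - \frac{226}{\frac{25}{9}}\right) + 208417 = \left(-2 - \frac{2034}{25}\right) + 208417 = - \frac{2084}{25} + 208417 = \frac{5208341}{25}$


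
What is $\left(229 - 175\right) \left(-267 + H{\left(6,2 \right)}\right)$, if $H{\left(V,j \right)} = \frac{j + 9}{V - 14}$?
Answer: $- \frac{57969}{4} \approx -14492.0$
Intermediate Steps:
$H{\left(V,j \right)} = \frac{9 + j}{-14 + V}$
$\left(229 - 175\right) \left(-267 + H{\left(6,2 \right)}\right) = \left(229 - 175\right) \left(-267 + \frac{9 + 2}{-14 + 6}\right) = \left(229 - 175\right) \left(-267 + \frac{1}{-8} \cdot 11\right) = 54 \left(-267 - \frac{11}{8}\right) = 54 \left(- \frac{2147}{8}\right) = - \frac{57969}{4}$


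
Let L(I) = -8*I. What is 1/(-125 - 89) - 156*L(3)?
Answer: 801215/214 ≈ 3744.0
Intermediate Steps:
1/(-125 - 89) - 156*L(3) = 1/(-125 - 89) - (-1248)*3 = 1/(-214) - 156*(-24) = -1/214 + 3744 = 801215/214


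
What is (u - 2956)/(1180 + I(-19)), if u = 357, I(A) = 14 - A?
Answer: -2599/1213 ≈ -2.1426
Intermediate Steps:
(u - 2956)/(1180 + I(-19)) = (357 - 2956)/(1180 + (14 - 1*(-19))) = -2599/(1180 + (14 + 19)) = -2599/(1180 + 33) = -2599/1213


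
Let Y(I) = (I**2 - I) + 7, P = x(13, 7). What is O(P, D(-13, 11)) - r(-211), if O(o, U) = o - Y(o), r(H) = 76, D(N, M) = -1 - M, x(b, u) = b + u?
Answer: -443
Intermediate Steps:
P = 20 (P = 13 + 7 = 20)
Y(I) = 7 + I**2 - I
O(o, U) = -7 - o**2 + 2*o (O(o, U) = o - (7 + o**2 - o) = o + (-7 + o - o**2) = -7 - o**2 + 2*o)
O(P, D(-13, 11)) - r(-211) = (-7 - 1*20**2 + 2*20) - 1*76 = (-7 - 1*400 + 40) - 76 = (-7 - 400 + 40) - 76 = -367 - 76 = -443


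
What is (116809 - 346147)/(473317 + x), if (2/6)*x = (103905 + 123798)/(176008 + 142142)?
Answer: -1158156900/2390261693 ≈ -0.48453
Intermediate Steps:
x = 10843/5050 (x = 3*((103905 + 123798)/(176008 + 142142)) = 3*(227703/318150) = 3*(227703*(1/318150)) = 3*(10843/15150) = 10843/5050 ≈ 2.1471)
(116809 - 346147)/(473317 + x) = (116809 - 346147)/(473317 + 10843/5050) = -229338/2390261693/5050 = -229338*5050/2390261693 = -1158156900/2390261693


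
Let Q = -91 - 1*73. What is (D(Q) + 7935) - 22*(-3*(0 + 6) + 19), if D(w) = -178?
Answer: 7735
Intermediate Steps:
Q = -164 (Q = -91 - 73 = -164)
(D(Q) + 7935) - 22*(-3*(0 + 6) + 19) = (-178 + 7935) - 22*(-3*(0 + 6) + 19) = 7757 - 22*(-3*6 + 19) = 7757 - 22*(-18 + 19) = 7757 - 22*1 = 7757 - 22 = 7735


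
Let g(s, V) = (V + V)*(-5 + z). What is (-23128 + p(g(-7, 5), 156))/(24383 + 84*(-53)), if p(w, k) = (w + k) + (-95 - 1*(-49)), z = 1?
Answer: -23058/19931 ≈ -1.1569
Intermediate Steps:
g(s, V) = -8*V (g(s, V) = (V + V)*(-5 + 1) = (2*V)*(-4) = -8*V)
p(w, k) = -46 + k + w (p(w, k) = (k + w) + (-95 + 49) = (k + w) - 46 = -46 + k + w)
(-23128 + p(g(-7, 5), 156))/(24383 + 84*(-53)) = (-23128 + (-46 + 156 - 8*5))/(24383 + 84*(-53)) = (-23128 + (-46 + 156 - 40))/(24383 - 4452) = (-23128 + 70)/19931 = -23058*1/19931 = -23058/19931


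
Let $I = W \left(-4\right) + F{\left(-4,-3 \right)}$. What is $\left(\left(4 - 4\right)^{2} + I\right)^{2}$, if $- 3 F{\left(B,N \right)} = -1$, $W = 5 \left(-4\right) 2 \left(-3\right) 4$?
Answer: $\frac{33166081}{9} \approx 3.6851 \cdot 10^{6}$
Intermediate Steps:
$W = 480$ ($W = 5 \left(\left(-8\right) \left(-3\right)\right) 4 = 5 \cdot 24 \cdot 4 = 120 \cdot 4 = 480$)
$F{\left(B,N \right)} = \frac{1}{3}$ ($F{\left(B,N \right)} = \left(- \frac{1}{3}\right) \left(-1\right) = \frac{1}{3}$)
$I = - \frac{5759}{3}$ ($I = 480 \left(-4\right) + \frac{1}{3} = -1920 + \frac{1}{3} = - \frac{5759}{3} \approx -1919.7$)
$\left(\left(4 - 4\right)^{2} + I\right)^{2} = \left(\left(4 - 4\right)^{2} - \frac{5759}{3}\right)^{2} = \left(0^{2} - \frac{5759}{3}\right)^{2} = \left(0 - \frac{5759}{3}\right)^{2} = \left(- \frac{5759}{3}\right)^{2} = \frac{33166081}{9}$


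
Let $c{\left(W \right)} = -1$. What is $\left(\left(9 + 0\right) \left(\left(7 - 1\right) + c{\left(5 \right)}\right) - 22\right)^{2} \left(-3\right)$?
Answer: $-1587$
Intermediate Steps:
$\left(\left(9 + 0\right) \left(\left(7 - 1\right) + c{\left(5 \right)}\right) - 22\right)^{2} \left(-3\right) = \left(\left(9 + 0\right) \left(\left(7 - 1\right) - 1\right) - 22\right)^{2} \left(-3\right) = \left(9 \left(\left(7 - 1\right) - 1\right) - 22\right)^{2} \left(-3\right) = \left(9 \left(6 - 1\right) - 22\right)^{2} \left(-3\right) = \left(9 \cdot 5 - 22\right)^{2} \left(-3\right) = \left(45 - 22\right)^{2} \left(-3\right) = 23^{2} \left(-3\right) = 529 \left(-3\right) = -1587$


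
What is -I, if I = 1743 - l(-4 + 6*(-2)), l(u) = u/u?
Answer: -1742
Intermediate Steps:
l(u) = 1
I = 1742 (I = 1743 - 1*1 = 1743 - 1 = 1742)
-I = -1*1742 = -1742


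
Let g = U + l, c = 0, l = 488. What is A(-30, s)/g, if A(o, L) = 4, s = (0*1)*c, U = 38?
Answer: 2/263 ≈ 0.0076046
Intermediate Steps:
s = 0 (s = (0*1)*0 = 0*0 = 0)
g = 526 (g = 38 + 488 = 526)
A(-30, s)/g = 4/526 = 4*(1/526) = 2/263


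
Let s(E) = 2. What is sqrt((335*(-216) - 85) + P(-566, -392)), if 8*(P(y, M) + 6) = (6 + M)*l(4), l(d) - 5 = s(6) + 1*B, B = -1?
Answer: 7*I*sqrt(5938)/2 ≈ 269.7*I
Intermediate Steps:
l(d) = 6 (l(d) = 5 + (2 + 1*(-1)) = 5 + (2 - 1) = 5 + 1 = 6)
P(y, M) = -3/2 + 3*M/4 (P(y, M) = -6 + ((6 + M)*6)/8 = -6 + (36 + 6*M)/8 = -6 + (9/2 + 3*M/4) = -3/2 + 3*M/4)
sqrt((335*(-216) - 85) + P(-566, -392)) = sqrt((335*(-216) - 85) + (-3/2 + (3/4)*(-392))) = sqrt((-72360 - 85) + (-3/2 - 294)) = sqrt(-72445 - 591/2) = sqrt(-145481/2) = 7*I*sqrt(5938)/2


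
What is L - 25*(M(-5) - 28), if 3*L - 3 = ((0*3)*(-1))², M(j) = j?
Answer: 826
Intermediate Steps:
L = 1 (L = 1 + ((0*3)*(-1))²/3 = 1 + (0*(-1))²/3 = 1 + (⅓)*0² = 1 + (⅓)*0 = 1 + 0 = 1)
L - 25*(M(-5) - 28) = 1 - 25*(-5 - 28) = 1 - 25*(-33) = 1 - 1*(-825) = 1 + 825 = 826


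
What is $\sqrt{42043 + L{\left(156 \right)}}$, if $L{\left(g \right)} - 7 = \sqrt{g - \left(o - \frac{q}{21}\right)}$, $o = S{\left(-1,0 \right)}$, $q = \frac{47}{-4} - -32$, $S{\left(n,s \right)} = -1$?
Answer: $\frac{\sqrt{8241800 + 14 \sqrt{30961}}}{14} \approx 205.09$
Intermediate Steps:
$q = \frac{81}{4}$ ($q = 47 \left(- \frac{1}{4}\right) + 32 = - \frac{47}{4} + 32 = \frac{81}{4} \approx 20.25$)
$o = -1$
$L{\left(g \right)} = 7 + \sqrt{\frac{55}{28} + g}$ ($L{\left(g \right)} = 7 + \sqrt{g + \left(\frac{81}{4 \cdot 21} - -1\right)} = 7 + \sqrt{g + \left(\frac{81}{4} \cdot \frac{1}{21} + 1\right)} = 7 + \sqrt{g + \left(\frac{27}{28} + 1\right)} = 7 + \sqrt{g + \frac{55}{28}} = 7 + \sqrt{\frac{55}{28} + g}$)
$\sqrt{42043 + L{\left(156 \right)}} = \sqrt{42043 + \left(7 + \frac{\sqrt{385 + 196 \cdot 156}}{14}\right)} = \sqrt{42043 + \left(7 + \frac{\sqrt{385 + 30576}}{14}\right)} = \sqrt{42043 + \left(7 + \frac{\sqrt{30961}}{14}\right)} = \sqrt{42050 + \frac{\sqrt{30961}}{14}}$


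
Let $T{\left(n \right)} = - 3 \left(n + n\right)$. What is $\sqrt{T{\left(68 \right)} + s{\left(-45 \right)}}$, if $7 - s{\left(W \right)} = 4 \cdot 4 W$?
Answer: $\sqrt{319} \approx 17.861$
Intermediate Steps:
$s{\left(W \right)} = 7 - 16 W$ ($s{\left(W \right)} = 7 - 4 \cdot 4 W = 7 - 16 W$)
$T{\left(n \right)} = - 6 n$ ($T{\left(n \right)} = - 3 \cdot 2 n = - 6 n$)
$\sqrt{T{\left(68 \right)} + s{\left(-45 \right)}} = \sqrt{\left(-6\right) 68 + \left(7 - -720\right)} = \sqrt{-408 + \left(7 + 720\right)} = \sqrt{-408 + 727} = \sqrt{319}$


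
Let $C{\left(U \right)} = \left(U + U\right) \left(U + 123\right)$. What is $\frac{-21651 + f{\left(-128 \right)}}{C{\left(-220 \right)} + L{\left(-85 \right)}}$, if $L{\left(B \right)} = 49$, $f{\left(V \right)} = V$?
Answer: $- \frac{21779}{42729} \approx -0.5097$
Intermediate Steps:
$C{\left(U \right)} = 2 U \left(123 + U\right)$
$\frac{-21651 + f{\left(-128 \right)}}{C{\left(-220 \right)} + L{\left(-85 \right)}} = \frac{-21651 - 128}{2 \left(-220\right) \left(123 - 220\right) + 49} = - \frac{21779}{2 \left(-220\right) \left(-97\right) + 49} = - \frac{21779}{42680 + 49} = - \frac{21779}{42729}$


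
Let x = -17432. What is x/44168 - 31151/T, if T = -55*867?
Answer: 68079056/263268885 ≈ 0.25859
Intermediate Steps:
T = -47685
x/44168 - 31151/T = -17432/44168 - 31151/(-47685) = -17432*1/44168 - 31151*(-1/47685) = -2179/5521 + 31151/47685 = 68079056/263268885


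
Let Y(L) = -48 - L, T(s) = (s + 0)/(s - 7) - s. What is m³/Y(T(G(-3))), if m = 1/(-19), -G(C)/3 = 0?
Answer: 1/329232 ≈ 3.0374e-6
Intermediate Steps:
G(C) = 0 (G(C) = -3*0 = 0)
m = -1/19 ≈ -0.052632
T(s) = -s + s/(-7 + s) (T(s) = s/(-7 + s) - s = -s + s/(-7 + s))
m³/Y(T(G(-3))) = (-1/19)³/(-48 - 0*(8 - 1*0)/(-7 + 0)) = -1/(6859*(-48 - 0*(8 + 0)/(-7))) = -1/(6859*(-48 - 0*(-1)*8/7)) = -1/(6859*(-48 - 1*0)) = -1/(6859*(-48 + 0)) = -1/6859/(-48) = -1/6859*(-1/48) = 1/329232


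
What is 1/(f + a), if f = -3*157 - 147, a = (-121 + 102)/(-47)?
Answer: -47/29027 ≈ -0.0016192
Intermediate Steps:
a = 19/47 (a = -19*(-1/47) = 19/47 ≈ 0.40426)
f = -618 (f = -471 - 147 = -618)
1/(f + a) = 1/(-618 + 19/47) = 1/(-29027/47) = -47/29027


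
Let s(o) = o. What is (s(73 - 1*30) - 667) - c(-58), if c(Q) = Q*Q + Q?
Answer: -3930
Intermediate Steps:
c(Q) = Q + Q**2 (c(Q) = Q**2 + Q = Q + Q**2)
(s(73 - 1*30) - 667) - c(-58) = ((73 - 1*30) - 667) - (-58)*(1 - 58) = ((73 - 30) - 667) - (-58)*(-57) = (43 - 667) - 1*3306 = -624 - 3306 = -3930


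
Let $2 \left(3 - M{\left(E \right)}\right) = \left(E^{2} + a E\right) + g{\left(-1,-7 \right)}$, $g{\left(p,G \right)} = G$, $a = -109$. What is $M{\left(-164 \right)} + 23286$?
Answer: $\frac{1813}{2} \approx 906.5$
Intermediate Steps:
$M{\left(E \right)} = \frac{13}{2} - \frac{E^{2}}{2} + \frac{109 E}{2}$ ($M{\left(E \right)} = 3 - \frac{\left(E^{2} - 109 E\right) - 7}{2} = 3 - \frac{-7 + E^{2} - 109 E}{2} = 3 + \left(\frac{7}{2} - \frac{E^{2}}{2} + \frac{109 E}{2}\right) = \frac{13}{2} - \frac{E^{2}}{2} + \frac{109 E}{2}$)
$M{\left(-164 \right)} + 23286 = \left(\frac{13}{2} - \frac{\left(-164\right)^{2}}{2} + \frac{109}{2} \left(-164\right)\right) + 23286 = \left(\frac{13}{2} - 13448 - 8938\right) + 23286 = - \frac{44759}{2} + 23286 = \frac{1813}{2}$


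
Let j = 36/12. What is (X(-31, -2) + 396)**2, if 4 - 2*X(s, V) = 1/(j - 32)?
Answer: 532917225/3364 ≈ 1.5842e+5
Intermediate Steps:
j = 3 (j = 36*(1/12) = 3)
X(s, V) = 117/58 (X(s, V) = 2 - 1/(2*(3 - 32)) = 2 - 1/2/(-29) = 2 - 1/2*(-1/29) = 2 + 1/58 = 117/58)
(X(-31, -2) + 396)**2 = (117/58 + 396)**2 = (23085/58)**2 = 532917225/3364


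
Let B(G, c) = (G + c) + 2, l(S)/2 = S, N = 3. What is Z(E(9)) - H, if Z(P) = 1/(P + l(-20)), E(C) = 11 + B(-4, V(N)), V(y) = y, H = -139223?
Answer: 3898243/28 ≈ 1.3922e+5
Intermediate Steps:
l(S) = 2*S
B(G, c) = 2 + G + c
E(C) = 12 (E(C) = 11 + (2 - 4 + 3) = 11 + 1 = 12)
Z(P) = 1/(-40 + P) (Z(P) = 1/(P + 2*(-20)) = 1/(P - 40) = 1/(-40 + P))
Z(E(9)) - H = 1/(-40 + 12) - 1*(-139223) = 1/(-28) + 139223 = -1/28 + 139223 = 3898243/28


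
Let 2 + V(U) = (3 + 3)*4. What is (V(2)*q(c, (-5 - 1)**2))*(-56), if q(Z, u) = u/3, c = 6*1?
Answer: -14784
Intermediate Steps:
V(U) = 22 (V(U) = -2 + (3 + 3)*4 = -2 + 6*4 = -2 + 24 = 22)
c = 6
q(Z, u) = u/3 (q(Z, u) = u*(1/3) = u/3)
(V(2)*q(c, (-5 - 1)**2))*(-56) = (22*((-5 - 1)**2/3))*(-56) = (22*((1/3)*(-6)**2))*(-56) = (22*((1/3)*36))*(-56) = (22*12)*(-56) = 264*(-56) = -14784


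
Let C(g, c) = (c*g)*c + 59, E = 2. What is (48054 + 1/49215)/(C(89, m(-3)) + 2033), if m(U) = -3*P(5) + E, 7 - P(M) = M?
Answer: 2364977611/173039940 ≈ 13.667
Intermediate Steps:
P(M) = 7 - M
m(U) = -4 (m(U) = -3*(7 - 1*5) + 2 = -3*(7 - 5) + 2 = -3*2 + 2 = -6 + 2 = -4)
C(g, c) = 59 + g*c² (C(g, c) = g*c² + 59 = 59 + g*c²)
(48054 + 1/49215)/(C(89, m(-3)) + 2033) = (48054 + 1/49215)/((59 + 89*(-4)²) + 2033) = (48054 + 1/49215)/((59 + 89*16) + 2033) = 2364977611/(49215*((59 + 1424) + 2033)) = 2364977611/(49215*(1483 + 2033)) = (2364977611/49215)/3516 = (2364977611/49215)*(1/3516) = 2364977611/173039940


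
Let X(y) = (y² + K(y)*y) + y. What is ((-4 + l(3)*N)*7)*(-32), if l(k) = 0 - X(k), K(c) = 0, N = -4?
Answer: -9856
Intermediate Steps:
X(y) = y + y² (X(y) = (y² + 0*y) + y = (y² + 0) + y = y² + y = y + y²)
l(k) = -k*(1 + k) (l(k) = 0 - k*(1 + k) = -k*(1 + k))
((-4 + l(3)*N)*7)*(-32) = ((-4 - 1*3*(1 + 3)*(-4))*7)*(-32) = ((-4 - 1*3*4*(-4))*7)*(-32) = ((-4 - 12*(-4))*7)*(-32) = ((-4 + 48)*7)*(-32) = (44*7)*(-32) = 308*(-32) = -9856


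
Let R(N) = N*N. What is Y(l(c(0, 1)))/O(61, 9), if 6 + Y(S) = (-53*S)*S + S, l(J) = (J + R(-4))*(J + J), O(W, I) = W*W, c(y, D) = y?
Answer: -6/3721 ≈ -0.0016125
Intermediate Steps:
R(N) = N**2
O(W, I) = W**2
l(J) = 2*J*(16 + J) (l(J) = (J + (-4)**2)*(J + J) = (J + 16)*(2*J) = (16 + J)*(2*J) = 2*J*(16 + J))
Y(S) = -6 + S - 53*S**2 (Y(S) = -6 + ((-53*S)*S + S) = -6 + (-53*S**2 + S) = -6 + (S - 53*S**2) = -6 + S - 53*S**2)
Y(l(c(0, 1)))/O(61, 9) = (-6 + 2*0*(16 + 0) - 53*(2*0*(16 + 0))**2)/(61**2) = (-6 + 2*0*16 - 53*(2*0*16)**2)/3721 = (-6 + 0 - 53*0**2)*(1/3721) = (-6 + 0 - 53*0)*(1/3721) = (-6 + 0 + 0)*(1/3721) = -6*1/3721 = -6/3721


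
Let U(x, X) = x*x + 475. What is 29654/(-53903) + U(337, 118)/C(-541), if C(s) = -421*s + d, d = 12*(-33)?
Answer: -594967978/12255655595 ≈ -0.048546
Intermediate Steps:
d = -396
U(x, X) = 475 + x**2 (U(x, X) = x**2 + 475 = 475 + x**2)
C(s) = -396 - 421*s (C(s) = -421*s - 396 = -396 - 421*s)
29654/(-53903) + U(337, 118)/C(-541) = 29654/(-53903) + (475 + 337**2)/(-396 - 421*(-541)) = 29654*(-1/53903) + (475 + 113569)/(-396 + 227761) = -29654/53903 + 114044/227365 = -594967978/12255655595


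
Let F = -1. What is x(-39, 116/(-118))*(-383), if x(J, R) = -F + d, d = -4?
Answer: 1149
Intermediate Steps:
x(J, R) = -3 (x(J, R) = -1*(-1) - 4 = 1 - 4 = -3)
x(-39, 116/(-118))*(-383) = -3*(-383) = 1149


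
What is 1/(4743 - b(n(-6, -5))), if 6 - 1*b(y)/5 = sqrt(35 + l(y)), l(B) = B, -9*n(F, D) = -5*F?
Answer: 14139/66634732 - 5*sqrt(285)/66634732 ≈ 0.00021092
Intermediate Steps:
n(F, D) = 5*F/9 (n(F, D) = -(-5)*F/9 = 5*F/9)
b(y) = 30 - 5*sqrt(35 + y)
1/(4743 - b(n(-6, -5))) = 1/(4743 - (30 - 5*sqrt(35 + (5/9)*(-6)))) = 1/(4743 - (30 - 5*sqrt(35 - 10/3))) = 1/(4743 - (30 - 5*sqrt(285)/3)) = 1/(4743 + (-30 + 5*sqrt(285)/3)) = 1/(4713 + 5*sqrt(285)/3)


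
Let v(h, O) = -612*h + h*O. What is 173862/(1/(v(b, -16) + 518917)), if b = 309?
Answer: 56481678630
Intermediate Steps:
v(h, O) = -612*h + O*h
173862/(1/(v(b, -16) + 518917)) = 173862/(1/(309*(-612 - 16) + 518917)) = 173862/(1/(309*(-628) + 518917)) = 173862/(1/(-194052 + 518917)) = 173862/(1/324865) = 173862*324865 = 56481678630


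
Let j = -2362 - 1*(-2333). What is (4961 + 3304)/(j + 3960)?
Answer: 8265/3931 ≈ 2.1025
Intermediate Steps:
j = -29 (j = -2362 + 2333 = -29)
(4961 + 3304)/(j + 3960) = (4961 + 3304)/(-29 + 3960) = 8265/3931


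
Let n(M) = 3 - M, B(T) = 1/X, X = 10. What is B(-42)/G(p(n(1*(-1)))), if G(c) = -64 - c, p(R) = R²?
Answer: -1/800 ≈ -0.0012500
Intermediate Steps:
B(T) = ⅒ (B(T) = 1/10 = ⅒)
B(-42)/G(p(n(1*(-1)))) = 1/(10*(-64 - (3 - (-1))²)) = 1/(10*(-64 - (3 - 1*(-1))²)) = 1/(10*(-64 - (3 + 1)²)) = 1/(10*(-64 - 1*4²)) = 1/(10*(-64 - 1*16)) = 1/(10*(-64 - 16)) = (⅒)/(-80) = (⅒)*(-1/80) = -1/800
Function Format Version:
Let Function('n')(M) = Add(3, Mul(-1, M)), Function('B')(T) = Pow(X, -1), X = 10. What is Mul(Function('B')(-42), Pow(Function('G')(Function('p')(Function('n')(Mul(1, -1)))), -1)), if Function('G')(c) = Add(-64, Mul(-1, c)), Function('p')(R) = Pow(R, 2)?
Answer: Rational(-1, 800) ≈ -0.0012500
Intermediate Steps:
Function('B')(T) = Rational(1, 10) (Function('B')(T) = Pow(10, -1) = Rational(1, 10))
Mul(Function('B')(-42), Pow(Function('G')(Function('p')(Function('n')(Mul(1, -1)))), -1)) = Mul(Rational(1, 10), Pow(Add(-64, Mul(-1, Pow(Add(3, Mul(-1, Mul(1, -1))), 2))), -1)) = Mul(Rational(1, 10), Pow(Add(-64, Mul(-1, Pow(Add(3, Mul(-1, -1)), 2))), -1)) = Mul(Rational(1, 10), Pow(Add(-64, Mul(-1, Pow(Add(3, 1), 2))), -1)) = Mul(Rational(1, 10), Pow(Add(-64, Mul(-1, Pow(4, 2))), -1)) = Mul(Rational(1, 10), Pow(Add(-64, Mul(-1, 16)), -1)) = Mul(Rational(1, 10), Pow(Add(-64, -16), -1)) = Mul(Rational(1, 10), Pow(-80, -1)) = Mul(Rational(1, 10), Rational(-1, 80)) = Rational(-1, 800)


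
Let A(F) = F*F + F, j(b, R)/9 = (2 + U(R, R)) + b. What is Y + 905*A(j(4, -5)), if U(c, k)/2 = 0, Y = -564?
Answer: 2687286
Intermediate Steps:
U(c, k) = 0 (U(c, k) = 2*0 = 0)
j(b, R) = 18 + 9*b (j(b, R) = 9*((2 + 0) + b) = 9*(2 + b) = 18 + 9*b)
A(F) = F + F**2 (A(F) = F**2 + F = F + F**2)
Y + 905*A(j(4, -5)) = -564 + 905*((18 + 9*4)*(1 + (18 + 9*4))) = -564 + 905*((18 + 36)*(1 + (18 + 36))) = -564 + 905*(54*(1 + 54)) = -564 + 905*(54*55) = -564 + 905*2970 = -564 + 2687850 = 2687286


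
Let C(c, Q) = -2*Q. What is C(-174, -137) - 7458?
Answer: -7184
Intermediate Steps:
C(-174, -137) - 7458 = -2*(-137) - 7458 = 274 - 7458 = -7184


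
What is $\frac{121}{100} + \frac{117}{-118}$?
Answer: $\frac{1289}{5900} \approx 0.21847$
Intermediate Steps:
$\frac{121}{100} + \frac{117}{-118} = 121 \cdot \frac{1}{100} + 117 \left(- \frac{1}{118}\right) = \frac{121}{100} - \frac{117}{118} = \frac{1289}{5900}$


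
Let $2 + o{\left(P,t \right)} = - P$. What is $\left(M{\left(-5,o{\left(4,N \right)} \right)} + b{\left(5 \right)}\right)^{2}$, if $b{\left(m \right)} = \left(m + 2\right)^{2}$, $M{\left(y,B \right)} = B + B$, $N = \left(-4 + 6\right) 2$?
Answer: $1369$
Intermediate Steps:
$N = 4$ ($N = 2 \cdot 2 = 4$)
$o{\left(P,t \right)} = -2 - P$
$M{\left(y,B \right)} = 2 B$
$b{\left(m \right)} = \left(2 + m\right)^{2}$
$\left(M{\left(-5,o{\left(4,N \right)} \right)} + b{\left(5 \right)}\right)^{2} = \left(2 \left(-2 - 4\right) + \left(2 + 5\right)^{2}\right)^{2} = \left(2 \left(-2 - 4\right) + 7^{2}\right)^{2} = \left(2 \left(-6\right) + 49\right)^{2} = \left(-12 + 49\right)^{2} = 37^{2} = 1369$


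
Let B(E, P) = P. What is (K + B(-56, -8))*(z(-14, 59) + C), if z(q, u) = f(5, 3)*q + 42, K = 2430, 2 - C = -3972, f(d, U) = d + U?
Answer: 9455488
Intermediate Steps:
f(d, U) = U + d
C = 3974 (C = 2 - 1*(-3972) = 2 + 3972 = 3974)
z(q, u) = 42 + 8*q (z(q, u) = (3 + 5)*q + 42 = 8*q + 42 = 42 + 8*q)
(K + B(-56, -8))*(z(-14, 59) + C) = (2430 - 8)*((42 + 8*(-14)) + 3974) = 2422*((42 - 112) + 3974) = 2422*(-70 + 3974) = 2422*3904 = 9455488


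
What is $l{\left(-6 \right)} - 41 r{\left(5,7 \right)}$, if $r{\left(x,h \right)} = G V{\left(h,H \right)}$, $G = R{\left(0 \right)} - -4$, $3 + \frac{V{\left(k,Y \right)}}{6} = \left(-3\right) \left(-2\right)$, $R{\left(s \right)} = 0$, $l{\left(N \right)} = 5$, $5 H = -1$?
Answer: $-2947$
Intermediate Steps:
$H = - \frac{1}{5}$ ($H = \frac{1}{5} \left(-1\right) = - \frac{1}{5} \approx -0.2$)
$V{\left(k,Y \right)} = 18$ ($V{\left(k,Y \right)} = -18 + 6 \left(\left(-3\right) \left(-2\right)\right) = -18 + 6 \cdot 6 = -18 + 36 = 18$)
$G = 4$ ($G = 0 - -4 = 0 + 4 = 4$)
$r{\left(x,h \right)} = 72$ ($r{\left(x,h \right)} = 4 \cdot 18 = 72$)
$l{\left(-6 \right)} - 41 r{\left(5,7 \right)} = 5 - 2952 = -2947$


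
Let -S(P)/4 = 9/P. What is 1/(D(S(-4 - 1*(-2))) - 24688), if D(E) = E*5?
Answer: -1/24598 ≈ -4.0654e-5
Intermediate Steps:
S(P) = -36/P
D(E) = 5*E
1/(D(S(-4 - 1*(-2))) - 24688) = 1/(5*(-36/(-4 - 1*(-2))) - 24688) = 1/(5*(-36/(-4 + 2)) - 24688) = 1/(5*(-36/(-2)) - 24688) = 1/(5*(-36*(-½)) - 24688) = 1/(5*18 - 24688) = 1/(90 - 24688) = 1/(-24598) = -1/24598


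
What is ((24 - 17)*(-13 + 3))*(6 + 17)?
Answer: -1610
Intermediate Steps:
((24 - 17)*(-13 + 3))*(6 + 17) = (7*(-10))*23 = -70*23 = -1610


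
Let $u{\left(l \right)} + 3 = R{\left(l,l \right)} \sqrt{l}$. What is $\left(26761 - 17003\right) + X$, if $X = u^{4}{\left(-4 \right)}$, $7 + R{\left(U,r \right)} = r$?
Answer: $217959 - 125400 i \approx 2.1796 \cdot 10^{5} - 1.254 \cdot 10^{5} i$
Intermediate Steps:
$R{\left(U,r \right)} = -7 + r$
$u{\left(l \right)} = -3 + \sqrt{l} \left(-7 + l\right)$ ($u{\left(l \right)} = -3 + \left(-7 + l\right) \sqrt{l} = -3 + \sqrt{l} \left(-7 + l\right)$)
$X = \left(-3 - 22 i\right)^{4}$ ($X = \left(-3 + \sqrt{-4} \left(-7 - 4\right)\right)^{4} = \left(-3 + 2 i \left(-11\right)\right)^{4} = \left(-3 - 22 i\right)^{4} \approx 2.082 \cdot 10^{5} - 1.254 \cdot 10^{5} i$)
$\left(26761 - 17003\right) + X = \left(26761 - 17003\right) + \left(208201 - 125400 i\right) = 9758 + \left(208201 - 125400 i\right) = 217959 - 125400 i$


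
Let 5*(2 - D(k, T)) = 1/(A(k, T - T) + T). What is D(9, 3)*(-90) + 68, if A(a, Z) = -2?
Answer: -94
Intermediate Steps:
D(k, T) = 2 - 1/(5*(-2 + T))
D(9, 3)*(-90) + 68 = ((-21 + 10*3)/(5*(-2 + 3)))*(-90) + 68 = ((⅕)*(-21 + 30)/1)*(-90) + 68 = ((⅕)*1*9)*(-90) + 68 = (9/5)*(-90) + 68 = -162 + 68 = -94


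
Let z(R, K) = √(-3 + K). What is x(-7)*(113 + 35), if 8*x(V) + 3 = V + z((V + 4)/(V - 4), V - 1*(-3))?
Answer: -185 + 37*I*√7/2 ≈ -185.0 + 48.946*I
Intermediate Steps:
x(V) = -3/8 + V/8 + √V/8 (x(V) = -3/8 + (V + √(-3 + (V - 1*(-3))))/8 = -3/8 + (V + √(-3 + (V + 3)))/8 = -3/8 + (V + √(-3 + (3 + V)))/8 = -3/8 + (V + √V)/8 = -3/8 + (V/8 + √V/8) = -3/8 + V/8 + √V/8)
x(-7)*(113 + 35) = (-3/8 + (⅛)*(-7) + √(-7)/8)*(113 + 35) = (-3/8 - 7/8 + (I*√7)/8)*148 = (-3/8 - 7/8 + I*√7/8)*148 = (-5/4 + I*√7/8)*148 = -185 + 37*I*√7/2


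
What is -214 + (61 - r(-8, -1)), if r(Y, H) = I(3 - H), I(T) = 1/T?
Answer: -613/4 ≈ -153.25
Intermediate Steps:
r(Y, H) = 1/(3 - H)
-214 + (61 - r(-8, -1)) = -214 + (61 - (-1)/(-3 - 1)) = -214 + (61 - (-1)/(-4)) = -214 + (61 - (-1)*(-1)/4) = -214 + (61 - 1*1/4) = -214 + (61 - 1/4) = -214 + 243/4 = -613/4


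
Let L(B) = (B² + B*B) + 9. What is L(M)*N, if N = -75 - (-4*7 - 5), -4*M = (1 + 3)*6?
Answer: -3402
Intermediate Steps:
M = -6 (M = -(1 + 3)*6/4 = -6 ≈ -6.0000)
N = -42 (N = -75 - (-28 - 5) = -75 - 1*(-33) = -75 + 33 = -42)
L(B) = 9 + 2*B² (L(B) = (B² + B²) + 9 = 2*B² + 9 = 9 + 2*B²)
L(M)*N = (9 + 2*(-6)²)*(-42) = (9 + 2*36)*(-42) = (9 + 72)*(-42) = 81*(-42) = -3402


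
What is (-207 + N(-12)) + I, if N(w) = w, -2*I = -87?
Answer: -351/2 ≈ -175.50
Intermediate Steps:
I = 87/2 (I = -½*(-87) = 87/2 ≈ 43.500)
(-207 + N(-12)) + I = (-207 - 12) + 87/2 = -219 + 87/2 = -351/2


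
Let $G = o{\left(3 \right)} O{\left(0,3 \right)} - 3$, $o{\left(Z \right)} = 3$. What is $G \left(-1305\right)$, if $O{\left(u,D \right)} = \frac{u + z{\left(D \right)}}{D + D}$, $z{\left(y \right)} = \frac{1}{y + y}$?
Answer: $\frac{15225}{4} \approx 3806.3$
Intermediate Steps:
$z{\left(y \right)} = \frac{1}{2 y}$
$O{\left(u,D \right)} = \frac{u + \frac{1}{2 D}}{2 D}$ ($O{\left(u,D \right)} = \frac{u + \frac{1}{2 D}}{D + D} = \frac{u + \frac{1}{2 D}}{2 D}$)
$G = - \frac{35}{12}$ ($G = 3 \frac{1 + 2 \cdot 3 \cdot 0}{4 \cdot 9} - 3 = 3 \cdot \frac{1}{4} \cdot \frac{1}{9} \left(1 + 0\right) - 3 = 3 \cdot \frac{1}{4} \cdot \frac{1}{9} \cdot 1 - 3 = 3 \cdot \frac{1}{36} - 3 = \frac{1}{12} - 3 = - \frac{35}{12} \approx -2.9167$)
$G \left(-1305\right) = \left(- \frac{35}{12}\right) \left(-1305\right) = \frac{15225}{4}$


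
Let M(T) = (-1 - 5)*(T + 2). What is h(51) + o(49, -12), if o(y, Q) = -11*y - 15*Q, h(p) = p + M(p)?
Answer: -626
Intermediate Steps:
M(T) = -12 - 6*T (M(T) = -6*(2 + T) = -12 - 6*T)
h(p) = -12 - 5*p (h(p) = p + (-12 - 6*p) = -12 - 5*p)
o(y, Q) = -15*Q - 11*y
h(51) + o(49, -12) = (-12 - 5*51) + (-15*(-12) - 11*49) = (-12 - 255) + (180 - 539) = -267 - 359 = -626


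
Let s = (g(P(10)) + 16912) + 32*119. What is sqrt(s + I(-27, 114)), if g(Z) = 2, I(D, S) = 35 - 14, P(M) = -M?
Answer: sqrt(20743) ≈ 144.02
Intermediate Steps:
I(D, S) = 21
s = 20722 (s = (2 + 16912) + 32*119 = 16914 + 3808 = 20722)
sqrt(s + I(-27, 114)) = sqrt(20722 + 21) = sqrt(20743)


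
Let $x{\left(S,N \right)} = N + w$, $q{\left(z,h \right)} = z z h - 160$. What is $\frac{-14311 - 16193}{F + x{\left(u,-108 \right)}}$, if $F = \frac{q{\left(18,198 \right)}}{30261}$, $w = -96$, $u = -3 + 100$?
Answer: $\frac{230770386}{1527313} \approx 151.1$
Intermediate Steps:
$q{\left(z,h \right)} = -160 + h z^{2}$ ($q{\left(z,h \right)} = z^{2} h - 160 = h z^{2} - 160 = -160 + h z^{2}$)
$u = 97$
$F = \frac{63992}{30261}$ ($F = \frac{-160 + 198 \cdot 18^{2}}{30261} = \left(-160 + 198 \cdot 324\right) \frac{1}{30261} = \left(-160 + 64152\right) \frac{1}{30261} = 63992 \cdot \frac{1}{30261} = \frac{63992}{30261} \approx 2.1147$)
$x{\left(S,N \right)} = -96 + N$ ($x{\left(S,N \right)} = N - 96 = -96 + N$)
$\frac{-14311 - 16193}{F + x{\left(u,-108 \right)}} = \frac{-14311 - 16193}{\frac{63992}{30261} - 204} = - \frac{30504}{\frac{63992}{30261} - 204} = - \frac{30504}{- \frac{6109252}{30261}} = \left(-30504\right) \left(- \frac{30261}{6109252}\right) = \frac{230770386}{1527313}$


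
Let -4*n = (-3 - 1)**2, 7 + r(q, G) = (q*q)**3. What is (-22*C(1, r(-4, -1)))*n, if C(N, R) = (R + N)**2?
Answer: 1472072800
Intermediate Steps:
r(q, G) = -7 + q**6 (r(q, G) = -7 + (q*q)**3 = -7 + (q**2)**3 = -7 + q**6)
C(N, R) = (N + R)**2
n = -4 (n = -(-3 - 1)**2/4 = -1/4*(-4)**2 = -1/4*16 = -4)
(-22*C(1, r(-4, -1)))*n = -22*(1 + (-7 + (-4)**6))**2*(-4) = -22*(1 + (-7 + 4096))**2*(-4) = -22*(1 + 4089)**2*(-4) = -22*4090**2*(-4) = -22*16728100*(-4) = -368018200*(-4) = 1472072800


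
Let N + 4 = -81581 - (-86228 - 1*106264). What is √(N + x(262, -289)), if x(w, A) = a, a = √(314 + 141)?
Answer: √(110907 + √455) ≈ 333.06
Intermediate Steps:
a = √455 ≈ 21.331
x(w, A) = √455
N = 110907 (N = -4 + (-81581 - (-86228 - 1*106264)) = -4 + (-81581 - (-86228 - 106264)) = -4 + (-81581 - 1*(-192492)) = -4 + (-81581 + 192492) = -4 + 110911 = 110907)
√(N + x(262, -289)) = √(110907 + √455)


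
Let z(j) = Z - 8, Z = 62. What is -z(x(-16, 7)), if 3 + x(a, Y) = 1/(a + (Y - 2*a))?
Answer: -54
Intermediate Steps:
x(a, Y) = -3 + 1/(Y - a) (x(a, Y) = -3 + 1/(a + (Y - 2*a)) = -3 + 1/(Y - a))
z(j) = 54 (z(j) = 62 - 8 = 54)
-z(x(-16, 7)) = -1*54 = -54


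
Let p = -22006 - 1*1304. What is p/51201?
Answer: -2590/5689 ≈ -0.45526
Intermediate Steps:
p = -23310 (p = -22006 - 1304 = -23310)
p/51201 = -23310/51201 = -23310*1/51201 = -2590/5689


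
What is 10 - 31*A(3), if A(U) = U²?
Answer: -269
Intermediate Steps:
10 - 31*A(3) = 10 - 31*3² = 10 - 31*9 = 10 - 279 = -269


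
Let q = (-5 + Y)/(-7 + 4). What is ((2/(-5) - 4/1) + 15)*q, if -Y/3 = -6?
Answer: -689/15 ≈ -45.933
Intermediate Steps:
Y = 18 (Y = -3*(-6) = 18)
q = -13/3 (q = (-5 + 18)/(-7 + 4) = 13/(-3) = 13*(-⅓) = -13/3 ≈ -4.3333)
((2/(-5) - 4/1) + 15)*q = ((2/(-5) - 4/1) + 15)*(-13/3) = ((2*(-⅕) - 4*1) + 15)*(-13/3) = ((-⅖ - 4) + 15)*(-13/3) = (-22/5 + 15)*(-13/3) = (53/5)*(-13/3) = -689/15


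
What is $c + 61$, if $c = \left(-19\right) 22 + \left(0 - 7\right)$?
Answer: $-364$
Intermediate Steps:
$c = -425$ ($c = -418 - 7 = -425$)
$c + 61 = -425 + 61 = -364$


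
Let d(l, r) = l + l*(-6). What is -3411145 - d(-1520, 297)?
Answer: -3418745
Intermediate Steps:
d(l, r) = -5*l (d(l, r) = l - 6*l = -5*l)
-3411145 - d(-1520, 297) = -3411145 - (-5)*(-1520) = -3411145 - 1*7600 = -3411145 - 7600 = -3418745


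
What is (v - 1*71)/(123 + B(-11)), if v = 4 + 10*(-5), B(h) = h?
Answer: -117/112 ≈ -1.0446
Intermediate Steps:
v = -46 (v = 4 - 50 = -46)
(v - 1*71)/(123 + B(-11)) = (-46 - 1*71)/(123 - 11) = (-46 - 71)/112 = -117*1/112 = -117/112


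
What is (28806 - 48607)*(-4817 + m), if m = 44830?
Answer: -792297413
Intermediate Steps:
(28806 - 48607)*(-4817 + m) = (28806 - 48607)*(-4817 + 44830) = -19801*40013 = -792297413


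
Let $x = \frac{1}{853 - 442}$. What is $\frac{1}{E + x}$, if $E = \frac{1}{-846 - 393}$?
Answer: $\frac{56581}{92} \approx 615.01$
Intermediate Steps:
$x = \frac{1}{411} \approx 0.0024331$
$E = - \frac{1}{1239}$ ($E = \frac{1}{-1239} = - \frac{1}{1239} \approx -0.0008071$)
$\frac{1}{E + x} = \frac{1}{- \frac{1}{1239} + \frac{1}{411}} = \frac{1}{\frac{92}{56581}} = \frac{56581}{92}$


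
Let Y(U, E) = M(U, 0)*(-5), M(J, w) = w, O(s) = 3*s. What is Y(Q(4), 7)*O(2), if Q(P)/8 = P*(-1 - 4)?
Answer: 0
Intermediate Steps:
Q(P) = -40*P (Q(P) = 8*(P*(-1 - 4)) = 8*(P*(-5)) = 8*(-5*P) = -40*P)
Y(U, E) = 0 (Y(U, E) = 0*(-5) = 0)
Y(Q(4), 7)*O(2) = 0*(3*2) = 0*6 = 0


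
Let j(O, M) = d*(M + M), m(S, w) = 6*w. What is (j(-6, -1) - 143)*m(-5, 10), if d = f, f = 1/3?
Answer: -8620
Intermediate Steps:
f = ⅓ ≈ 0.33333
d = ⅓ ≈ 0.33333
j(O, M) = 2*M/3 (j(O, M) = (M + M)/3 = (2*M)/3 = 2*M/3)
(j(-6, -1) - 143)*m(-5, 10) = ((⅔)*(-1) - 143)*(6*10) = (-⅔ - 143)*60 = -431/3*60 = -8620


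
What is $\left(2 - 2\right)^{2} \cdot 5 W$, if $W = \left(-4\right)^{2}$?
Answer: $0$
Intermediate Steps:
$W = 16$
$\left(2 - 2\right)^{2} \cdot 5 W = \left(2 - 2\right)^{2} \cdot 5 \cdot 16 = 0^{2} \cdot 5 \cdot 16 = 0 \cdot 5 \cdot 16 = 0 \cdot 16 = 0$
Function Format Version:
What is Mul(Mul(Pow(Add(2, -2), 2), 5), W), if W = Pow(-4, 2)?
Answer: 0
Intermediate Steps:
W = 16
Mul(Mul(Pow(Add(2, -2), 2), 5), W) = Mul(Mul(Pow(Add(2, -2), 2), 5), 16) = Mul(Mul(Pow(0, 2), 5), 16) = Mul(Mul(0, 5), 16) = Mul(0, 16) = 0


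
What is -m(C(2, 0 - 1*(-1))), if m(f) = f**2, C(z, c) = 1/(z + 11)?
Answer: -1/169 ≈ -0.0059172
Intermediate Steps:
C(z, c) = 1/(11 + z)
-m(C(2, 0 - 1*(-1))) = -(1/(11 + 2))**2 = -(1/13)**2 = -1*1/169 = -1/169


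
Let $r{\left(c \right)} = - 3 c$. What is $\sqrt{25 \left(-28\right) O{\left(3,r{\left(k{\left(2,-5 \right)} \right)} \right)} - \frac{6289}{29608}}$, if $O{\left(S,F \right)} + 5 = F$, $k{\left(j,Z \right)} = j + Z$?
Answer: $\frac{i \sqrt{613690115978}}{14804} \approx 52.917 i$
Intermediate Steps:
$k{\left(j,Z \right)} = Z + j$
$O{\left(S,F \right)} = -5 + F$
$\sqrt{25 \left(-28\right) O{\left(3,r{\left(k{\left(2,-5 \right)} \right)} \right)} - \frac{6289}{29608}} = \sqrt{25 \left(-28\right) \left(-5 - 3 \left(-5 + 2\right)\right) - \frac{6289}{29608}} = \sqrt{- 700 \left(-5 - -9\right) - \frac{6289}{29608}} = \sqrt{- 700 \left(-5 + 9\right) - \frac{6289}{29608}} = \sqrt{\left(-700\right) 4 - \frac{6289}{29608}} = \sqrt{-2800 - \frac{6289}{29608}} = \sqrt{- \frac{82908689}{29608}} = \frac{i \sqrt{613690115978}}{14804}$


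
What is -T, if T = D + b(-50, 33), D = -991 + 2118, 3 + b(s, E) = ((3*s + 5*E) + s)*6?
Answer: -914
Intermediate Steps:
b(s, E) = -3 + 24*s + 30*E (b(s, E) = -3 + ((3*s + 5*E) + s)*6 = -3 + (4*s + 5*E)*6 = -3 + (24*s + 30*E) = -3 + 24*s + 30*E)
D = 1127
T = 914 (T = 1127 + (-3 + 24*(-50) + 30*33) = 1127 + (-3 - 1200 + 990) = 1127 - 213 = 914)
-T = -1*914 = -914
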